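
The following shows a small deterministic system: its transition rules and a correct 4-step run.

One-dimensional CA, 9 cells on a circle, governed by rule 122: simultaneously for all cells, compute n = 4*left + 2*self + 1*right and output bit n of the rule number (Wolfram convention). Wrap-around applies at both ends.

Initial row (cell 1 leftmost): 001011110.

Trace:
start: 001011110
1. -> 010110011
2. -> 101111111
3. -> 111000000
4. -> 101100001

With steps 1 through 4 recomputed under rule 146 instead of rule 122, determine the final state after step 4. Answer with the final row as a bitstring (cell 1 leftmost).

101010100

(re-executing steps 1..4 under rule 146; state before step 1: 001011110)
1. -> 010001101
2. -> 001010000
3. -> 010001000
4. -> 101010100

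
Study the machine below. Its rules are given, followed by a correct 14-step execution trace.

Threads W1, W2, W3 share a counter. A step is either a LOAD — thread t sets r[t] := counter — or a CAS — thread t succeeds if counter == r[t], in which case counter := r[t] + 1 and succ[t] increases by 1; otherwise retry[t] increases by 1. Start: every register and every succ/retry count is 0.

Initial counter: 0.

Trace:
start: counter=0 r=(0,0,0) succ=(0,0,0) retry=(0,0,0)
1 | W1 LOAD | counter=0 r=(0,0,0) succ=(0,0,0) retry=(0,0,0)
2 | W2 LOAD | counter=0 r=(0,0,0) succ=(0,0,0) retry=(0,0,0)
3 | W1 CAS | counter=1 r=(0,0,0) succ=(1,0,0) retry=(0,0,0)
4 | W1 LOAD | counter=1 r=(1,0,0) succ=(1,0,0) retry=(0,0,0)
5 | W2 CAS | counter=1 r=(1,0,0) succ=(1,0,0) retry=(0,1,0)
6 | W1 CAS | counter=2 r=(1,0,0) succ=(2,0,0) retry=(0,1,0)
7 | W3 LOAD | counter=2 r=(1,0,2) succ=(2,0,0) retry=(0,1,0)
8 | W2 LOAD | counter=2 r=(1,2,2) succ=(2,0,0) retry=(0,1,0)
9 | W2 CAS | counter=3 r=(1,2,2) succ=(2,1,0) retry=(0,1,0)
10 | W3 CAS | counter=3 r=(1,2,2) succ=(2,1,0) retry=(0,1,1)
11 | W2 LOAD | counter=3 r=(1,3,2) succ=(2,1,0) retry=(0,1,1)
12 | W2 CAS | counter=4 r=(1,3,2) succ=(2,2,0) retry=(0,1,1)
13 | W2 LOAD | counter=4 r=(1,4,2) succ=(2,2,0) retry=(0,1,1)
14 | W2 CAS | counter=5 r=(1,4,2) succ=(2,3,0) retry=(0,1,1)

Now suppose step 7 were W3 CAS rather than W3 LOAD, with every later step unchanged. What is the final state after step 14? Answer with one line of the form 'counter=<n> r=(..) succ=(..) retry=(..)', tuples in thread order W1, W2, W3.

(re-executing from step 7 with the substitution; state before step 7: counter=2 r=(1,0,0) succ=(2,0,0) retry=(0,1,0))
7 | W3 CAS | counter=2 r=(1,0,0) succ=(2,0,0) retry=(0,1,1)
8 | W2 LOAD | counter=2 r=(1,2,0) succ=(2,0,0) retry=(0,1,1)
9 | W2 CAS | counter=3 r=(1,2,0) succ=(2,1,0) retry=(0,1,1)
10 | W3 CAS | counter=3 r=(1,2,0) succ=(2,1,0) retry=(0,1,2)
11 | W2 LOAD | counter=3 r=(1,3,0) succ=(2,1,0) retry=(0,1,2)
12 | W2 CAS | counter=4 r=(1,3,0) succ=(2,2,0) retry=(0,1,2)
13 | W2 LOAD | counter=4 r=(1,4,0) succ=(2,2,0) retry=(0,1,2)
14 | W2 CAS | counter=5 r=(1,4,0) succ=(2,3,0) retry=(0,1,2)

counter=5 r=(1,4,0) succ=(2,3,0) retry=(0,1,2)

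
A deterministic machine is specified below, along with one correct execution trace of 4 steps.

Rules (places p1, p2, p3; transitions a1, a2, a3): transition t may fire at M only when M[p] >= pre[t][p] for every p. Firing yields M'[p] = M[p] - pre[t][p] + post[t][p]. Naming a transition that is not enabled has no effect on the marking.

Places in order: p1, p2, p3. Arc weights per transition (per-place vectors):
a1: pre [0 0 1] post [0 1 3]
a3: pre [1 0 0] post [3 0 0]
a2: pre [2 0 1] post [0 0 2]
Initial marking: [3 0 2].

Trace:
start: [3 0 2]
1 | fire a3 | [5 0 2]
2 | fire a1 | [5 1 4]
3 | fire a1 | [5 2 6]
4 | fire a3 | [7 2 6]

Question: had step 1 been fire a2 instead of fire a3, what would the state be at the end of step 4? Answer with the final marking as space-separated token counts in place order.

3 2 7

(re-executing from step 1 with the substitution; state before step 1: [3 0 2])
1 | fire a2 | [1 0 3]
2 | fire a1 | [1 1 5]
3 | fire a1 | [1 2 7]
4 | fire a3 | [3 2 7]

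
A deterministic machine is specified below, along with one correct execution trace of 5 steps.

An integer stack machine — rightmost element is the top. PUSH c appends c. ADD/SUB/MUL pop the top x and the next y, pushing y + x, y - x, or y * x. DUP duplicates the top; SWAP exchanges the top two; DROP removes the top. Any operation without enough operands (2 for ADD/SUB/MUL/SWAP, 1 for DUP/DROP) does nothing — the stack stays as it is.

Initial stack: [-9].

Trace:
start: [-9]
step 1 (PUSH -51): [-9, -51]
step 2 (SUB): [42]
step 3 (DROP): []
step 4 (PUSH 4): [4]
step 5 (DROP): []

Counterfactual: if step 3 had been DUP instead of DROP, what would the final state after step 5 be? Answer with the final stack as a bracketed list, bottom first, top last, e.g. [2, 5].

[42, 42]

(re-executing from step 3 with the substitution; state before step 3: [42])
step 3 (DUP): [42, 42]
step 4 (PUSH 4): [42, 42, 4]
step 5 (DROP): [42, 42]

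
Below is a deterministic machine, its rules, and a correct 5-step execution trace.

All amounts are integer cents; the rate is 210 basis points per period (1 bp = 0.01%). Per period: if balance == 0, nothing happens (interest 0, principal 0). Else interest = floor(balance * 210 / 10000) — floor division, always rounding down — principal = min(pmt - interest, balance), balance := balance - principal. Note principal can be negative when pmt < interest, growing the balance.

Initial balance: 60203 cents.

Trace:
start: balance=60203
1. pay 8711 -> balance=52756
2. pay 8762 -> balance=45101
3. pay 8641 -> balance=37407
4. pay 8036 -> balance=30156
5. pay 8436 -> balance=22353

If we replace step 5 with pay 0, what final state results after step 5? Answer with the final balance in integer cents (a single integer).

30789

(re-executing from step 5 with the substitution; state before step 5: balance=30156)
5. pay 0 -> balance=30789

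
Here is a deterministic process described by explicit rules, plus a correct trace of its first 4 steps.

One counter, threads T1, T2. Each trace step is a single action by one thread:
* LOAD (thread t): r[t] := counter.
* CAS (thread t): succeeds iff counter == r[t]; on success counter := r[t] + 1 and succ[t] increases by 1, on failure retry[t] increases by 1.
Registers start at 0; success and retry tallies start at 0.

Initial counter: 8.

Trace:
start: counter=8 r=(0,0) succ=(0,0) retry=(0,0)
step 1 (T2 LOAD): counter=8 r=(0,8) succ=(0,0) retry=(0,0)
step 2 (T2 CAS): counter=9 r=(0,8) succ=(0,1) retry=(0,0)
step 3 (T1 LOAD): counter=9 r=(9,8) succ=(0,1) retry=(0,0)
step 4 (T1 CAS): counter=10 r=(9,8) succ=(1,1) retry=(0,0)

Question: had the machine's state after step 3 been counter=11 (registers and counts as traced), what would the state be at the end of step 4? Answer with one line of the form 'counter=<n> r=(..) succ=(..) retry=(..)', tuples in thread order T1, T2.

counter=11 r=(9,8) succ=(0,1) retry=(1,0)

state after step 3 := counter=11 r=(9,8) succ=(0,1) retry=(0,0)
step 4 (T1 CAS): counter=11 r=(9,8) succ=(0,1) retry=(1,0)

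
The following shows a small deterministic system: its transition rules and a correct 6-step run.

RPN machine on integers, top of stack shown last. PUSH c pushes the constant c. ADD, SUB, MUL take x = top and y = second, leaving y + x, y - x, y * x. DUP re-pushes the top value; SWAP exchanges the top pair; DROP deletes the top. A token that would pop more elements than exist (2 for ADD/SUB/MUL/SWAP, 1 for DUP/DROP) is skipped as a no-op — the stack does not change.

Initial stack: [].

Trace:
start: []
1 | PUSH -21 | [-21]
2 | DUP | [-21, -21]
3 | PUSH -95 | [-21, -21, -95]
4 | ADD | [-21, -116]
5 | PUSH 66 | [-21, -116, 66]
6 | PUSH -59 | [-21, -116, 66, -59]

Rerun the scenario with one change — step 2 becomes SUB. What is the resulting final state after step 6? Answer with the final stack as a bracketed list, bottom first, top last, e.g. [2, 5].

[-116, 66, -59]

(re-executing from step 2 with the substitution; state before step 2: [-21])
2 | SUB | [-21]
3 | PUSH -95 | [-21, -95]
4 | ADD | [-116]
5 | PUSH 66 | [-116, 66]
6 | PUSH -59 | [-116, 66, -59]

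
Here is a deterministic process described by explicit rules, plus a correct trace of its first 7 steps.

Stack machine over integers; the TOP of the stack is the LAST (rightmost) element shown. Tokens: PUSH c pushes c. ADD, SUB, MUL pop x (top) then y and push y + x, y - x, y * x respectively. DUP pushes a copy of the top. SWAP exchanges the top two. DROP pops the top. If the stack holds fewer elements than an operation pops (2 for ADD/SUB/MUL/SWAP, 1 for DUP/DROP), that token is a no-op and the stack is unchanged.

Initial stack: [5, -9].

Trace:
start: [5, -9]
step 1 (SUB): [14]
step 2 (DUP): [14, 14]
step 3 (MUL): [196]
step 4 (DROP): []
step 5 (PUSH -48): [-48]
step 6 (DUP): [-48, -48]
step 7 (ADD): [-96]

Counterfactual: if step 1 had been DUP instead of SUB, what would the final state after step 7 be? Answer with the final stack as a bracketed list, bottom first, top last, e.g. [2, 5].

[5, -9, -96]

(re-executing from step 1 with the substitution; state before step 1: [5, -9])
step 1 (DUP): [5, -9, -9]
step 2 (DUP): [5, -9, -9, -9]
step 3 (MUL): [5, -9, 81]
step 4 (DROP): [5, -9]
step 5 (PUSH -48): [5, -9, -48]
step 6 (DUP): [5, -9, -48, -48]
step 7 (ADD): [5, -9, -96]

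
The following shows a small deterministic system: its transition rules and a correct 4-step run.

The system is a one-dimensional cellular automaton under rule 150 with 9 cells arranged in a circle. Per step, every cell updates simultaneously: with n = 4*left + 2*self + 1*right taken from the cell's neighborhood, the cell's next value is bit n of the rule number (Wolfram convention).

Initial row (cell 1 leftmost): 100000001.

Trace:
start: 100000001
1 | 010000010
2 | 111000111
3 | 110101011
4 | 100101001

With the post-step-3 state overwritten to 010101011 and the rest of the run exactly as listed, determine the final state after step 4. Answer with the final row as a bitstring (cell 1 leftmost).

010101000

state after step 3 := 010101011
4 | 010101000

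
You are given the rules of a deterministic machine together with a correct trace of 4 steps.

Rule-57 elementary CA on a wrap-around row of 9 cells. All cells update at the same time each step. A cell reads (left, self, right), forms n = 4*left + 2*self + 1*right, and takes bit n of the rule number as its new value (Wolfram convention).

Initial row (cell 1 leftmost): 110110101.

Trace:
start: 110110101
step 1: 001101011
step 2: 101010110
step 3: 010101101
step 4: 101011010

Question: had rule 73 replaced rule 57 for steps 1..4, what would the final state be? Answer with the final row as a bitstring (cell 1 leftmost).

010110101

(re-executing steps 1..4 under rule 73; state before step 1: 110110101)
step 1: 010110001
step 2: 000110100
step 3: 110110001
step 4: 010110101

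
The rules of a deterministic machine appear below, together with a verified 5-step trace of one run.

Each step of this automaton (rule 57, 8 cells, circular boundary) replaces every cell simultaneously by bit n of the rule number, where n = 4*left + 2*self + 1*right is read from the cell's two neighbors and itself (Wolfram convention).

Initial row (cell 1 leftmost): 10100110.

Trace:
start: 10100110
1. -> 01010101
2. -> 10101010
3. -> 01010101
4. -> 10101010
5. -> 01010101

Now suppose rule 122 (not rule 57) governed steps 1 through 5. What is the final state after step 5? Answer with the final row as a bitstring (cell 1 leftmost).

(re-executing steps 1..5 under rule 122; state before step 1: 10100110)
1. -> 01011111
2. -> 10110001
3. -> 11111011
4. -> 00001110
5. -> 00011011

00011011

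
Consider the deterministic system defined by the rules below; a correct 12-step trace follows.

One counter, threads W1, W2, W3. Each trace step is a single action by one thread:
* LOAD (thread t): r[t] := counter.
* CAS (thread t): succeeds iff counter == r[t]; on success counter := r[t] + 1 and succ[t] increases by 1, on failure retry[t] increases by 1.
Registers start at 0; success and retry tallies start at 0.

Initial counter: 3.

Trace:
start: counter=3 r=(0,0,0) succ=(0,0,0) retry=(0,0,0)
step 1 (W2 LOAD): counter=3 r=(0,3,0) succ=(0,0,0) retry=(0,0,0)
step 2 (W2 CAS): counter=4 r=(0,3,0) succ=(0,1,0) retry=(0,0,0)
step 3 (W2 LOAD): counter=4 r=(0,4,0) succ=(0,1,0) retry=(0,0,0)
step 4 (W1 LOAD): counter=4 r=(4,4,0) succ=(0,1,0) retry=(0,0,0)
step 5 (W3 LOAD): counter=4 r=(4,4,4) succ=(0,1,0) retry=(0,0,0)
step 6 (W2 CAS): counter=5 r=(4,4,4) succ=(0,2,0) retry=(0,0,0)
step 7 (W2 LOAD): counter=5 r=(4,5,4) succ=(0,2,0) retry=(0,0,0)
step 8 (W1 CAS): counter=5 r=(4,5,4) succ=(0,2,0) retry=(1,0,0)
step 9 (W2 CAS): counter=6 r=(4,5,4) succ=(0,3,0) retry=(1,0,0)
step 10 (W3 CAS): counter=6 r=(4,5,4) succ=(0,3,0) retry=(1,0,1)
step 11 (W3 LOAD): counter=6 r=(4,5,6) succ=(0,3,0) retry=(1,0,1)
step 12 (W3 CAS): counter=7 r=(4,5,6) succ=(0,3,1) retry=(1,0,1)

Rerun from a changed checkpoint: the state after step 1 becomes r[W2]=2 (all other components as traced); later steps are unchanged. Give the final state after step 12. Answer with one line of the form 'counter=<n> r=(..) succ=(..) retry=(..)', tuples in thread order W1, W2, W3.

state after step 1 := counter=3 r=(0,2,0) succ=(0,0,0) retry=(0,0,0)
step 2 (W2 CAS): counter=3 r=(0,2,0) succ=(0,0,0) retry=(0,1,0)
step 3 (W2 LOAD): counter=3 r=(0,3,0) succ=(0,0,0) retry=(0,1,0)
step 4 (W1 LOAD): counter=3 r=(3,3,0) succ=(0,0,0) retry=(0,1,0)
step 5 (W3 LOAD): counter=3 r=(3,3,3) succ=(0,0,0) retry=(0,1,0)
step 6 (W2 CAS): counter=4 r=(3,3,3) succ=(0,1,0) retry=(0,1,0)
step 7 (W2 LOAD): counter=4 r=(3,4,3) succ=(0,1,0) retry=(0,1,0)
step 8 (W1 CAS): counter=4 r=(3,4,3) succ=(0,1,0) retry=(1,1,0)
step 9 (W2 CAS): counter=5 r=(3,4,3) succ=(0,2,0) retry=(1,1,0)
step 10 (W3 CAS): counter=5 r=(3,4,3) succ=(0,2,0) retry=(1,1,1)
step 11 (W3 LOAD): counter=5 r=(3,4,5) succ=(0,2,0) retry=(1,1,1)
step 12 (W3 CAS): counter=6 r=(3,4,5) succ=(0,2,1) retry=(1,1,1)

counter=6 r=(3,4,5) succ=(0,2,1) retry=(1,1,1)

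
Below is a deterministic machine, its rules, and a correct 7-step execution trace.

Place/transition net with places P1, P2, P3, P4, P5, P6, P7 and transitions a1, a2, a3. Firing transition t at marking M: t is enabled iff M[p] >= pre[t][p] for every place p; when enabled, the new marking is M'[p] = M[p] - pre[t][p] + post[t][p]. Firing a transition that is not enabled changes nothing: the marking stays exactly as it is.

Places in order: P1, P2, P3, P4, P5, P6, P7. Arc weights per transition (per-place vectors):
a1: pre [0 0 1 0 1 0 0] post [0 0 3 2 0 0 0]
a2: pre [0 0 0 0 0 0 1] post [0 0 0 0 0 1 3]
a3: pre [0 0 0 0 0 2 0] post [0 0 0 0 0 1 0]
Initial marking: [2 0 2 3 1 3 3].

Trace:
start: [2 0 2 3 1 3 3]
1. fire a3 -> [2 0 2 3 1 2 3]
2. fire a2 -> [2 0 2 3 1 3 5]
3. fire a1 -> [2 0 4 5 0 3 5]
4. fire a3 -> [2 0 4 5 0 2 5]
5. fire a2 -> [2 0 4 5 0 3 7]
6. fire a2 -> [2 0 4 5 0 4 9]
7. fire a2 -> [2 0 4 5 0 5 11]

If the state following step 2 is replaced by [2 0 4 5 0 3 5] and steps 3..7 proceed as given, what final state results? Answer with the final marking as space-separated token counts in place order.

state after step 2 := [2 0 4 5 0 3 5]
3. fire a1 -> [2 0 4 5 0 3 5]
4. fire a3 -> [2 0 4 5 0 2 5]
5. fire a2 -> [2 0 4 5 0 3 7]
6. fire a2 -> [2 0 4 5 0 4 9]
7. fire a2 -> [2 0 4 5 0 5 11]

2 0 4 5 0 5 11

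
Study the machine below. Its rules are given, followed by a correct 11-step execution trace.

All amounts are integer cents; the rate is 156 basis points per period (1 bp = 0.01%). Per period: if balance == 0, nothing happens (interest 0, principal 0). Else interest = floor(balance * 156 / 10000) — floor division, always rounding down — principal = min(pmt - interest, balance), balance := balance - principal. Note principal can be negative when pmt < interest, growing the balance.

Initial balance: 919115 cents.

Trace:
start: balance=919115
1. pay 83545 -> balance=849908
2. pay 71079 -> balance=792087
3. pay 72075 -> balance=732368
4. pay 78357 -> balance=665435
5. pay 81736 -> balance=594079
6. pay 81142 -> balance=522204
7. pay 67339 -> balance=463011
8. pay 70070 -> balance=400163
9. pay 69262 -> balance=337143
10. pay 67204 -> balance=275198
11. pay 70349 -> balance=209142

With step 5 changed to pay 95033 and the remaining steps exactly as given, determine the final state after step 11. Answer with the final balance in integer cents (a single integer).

194551

(re-executing from step 5 with the substitution; state before step 5: balance=665435)
5. pay 95033 -> balance=580782
6. pay 81142 -> balance=508700
7. pay 67339 -> balance=449296
8. pay 70070 -> balance=386235
9. pay 69262 -> balance=322998
10. pay 67204 -> balance=260832
11. pay 70349 -> balance=194551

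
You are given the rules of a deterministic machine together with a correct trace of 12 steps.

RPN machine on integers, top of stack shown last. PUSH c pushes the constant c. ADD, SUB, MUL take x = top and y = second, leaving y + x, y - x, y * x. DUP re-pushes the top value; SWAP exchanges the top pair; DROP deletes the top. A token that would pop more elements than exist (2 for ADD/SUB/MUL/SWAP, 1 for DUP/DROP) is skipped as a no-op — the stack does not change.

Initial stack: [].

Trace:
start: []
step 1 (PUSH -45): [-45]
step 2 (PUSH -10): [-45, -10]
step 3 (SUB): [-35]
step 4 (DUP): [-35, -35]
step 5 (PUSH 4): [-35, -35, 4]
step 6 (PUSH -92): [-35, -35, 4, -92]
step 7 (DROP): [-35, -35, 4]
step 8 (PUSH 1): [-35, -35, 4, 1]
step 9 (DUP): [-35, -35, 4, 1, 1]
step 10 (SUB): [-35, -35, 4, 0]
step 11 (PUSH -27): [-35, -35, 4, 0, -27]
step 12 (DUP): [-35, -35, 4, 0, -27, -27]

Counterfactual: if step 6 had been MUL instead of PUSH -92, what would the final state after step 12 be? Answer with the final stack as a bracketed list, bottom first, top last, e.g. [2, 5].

(re-executing from step 6 with the substitution; state before step 6: [-35, -35, 4])
step 6 (MUL): [-35, -140]
step 7 (DROP): [-35]
step 8 (PUSH 1): [-35, 1]
step 9 (DUP): [-35, 1, 1]
step 10 (SUB): [-35, 0]
step 11 (PUSH -27): [-35, 0, -27]
step 12 (DUP): [-35, 0, -27, -27]

[-35, 0, -27, -27]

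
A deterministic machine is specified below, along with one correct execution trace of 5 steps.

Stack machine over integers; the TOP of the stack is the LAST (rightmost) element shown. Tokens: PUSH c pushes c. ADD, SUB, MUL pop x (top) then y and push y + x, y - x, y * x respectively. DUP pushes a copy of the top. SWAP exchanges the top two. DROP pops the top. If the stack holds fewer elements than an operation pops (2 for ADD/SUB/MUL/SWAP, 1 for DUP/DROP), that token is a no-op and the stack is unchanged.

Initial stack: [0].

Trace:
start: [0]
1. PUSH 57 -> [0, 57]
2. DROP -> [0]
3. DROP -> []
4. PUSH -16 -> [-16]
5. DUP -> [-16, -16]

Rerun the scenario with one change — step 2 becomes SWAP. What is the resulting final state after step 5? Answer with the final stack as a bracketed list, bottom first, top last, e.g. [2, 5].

[57, -16, -16]

(re-executing from step 2 with the substitution; state before step 2: [0, 57])
2. SWAP -> [57, 0]
3. DROP -> [57]
4. PUSH -16 -> [57, -16]
5. DUP -> [57, -16, -16]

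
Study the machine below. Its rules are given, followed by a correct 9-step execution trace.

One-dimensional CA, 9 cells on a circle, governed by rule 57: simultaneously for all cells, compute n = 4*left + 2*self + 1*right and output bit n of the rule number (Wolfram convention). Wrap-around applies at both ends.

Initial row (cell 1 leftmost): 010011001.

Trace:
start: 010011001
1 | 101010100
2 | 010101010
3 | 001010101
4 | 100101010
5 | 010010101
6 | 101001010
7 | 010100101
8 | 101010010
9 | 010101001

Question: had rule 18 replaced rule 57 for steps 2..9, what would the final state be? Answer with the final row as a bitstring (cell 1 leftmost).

100000100

(re-executing steps 2..9 under rule 18; state before step 2: 101010100)
2 | 000000011
3 | 100000100
4 | 010001011
5 | 001010000
6 | 010001000
7 | 101010100
8 | 000000011
9 | 100000100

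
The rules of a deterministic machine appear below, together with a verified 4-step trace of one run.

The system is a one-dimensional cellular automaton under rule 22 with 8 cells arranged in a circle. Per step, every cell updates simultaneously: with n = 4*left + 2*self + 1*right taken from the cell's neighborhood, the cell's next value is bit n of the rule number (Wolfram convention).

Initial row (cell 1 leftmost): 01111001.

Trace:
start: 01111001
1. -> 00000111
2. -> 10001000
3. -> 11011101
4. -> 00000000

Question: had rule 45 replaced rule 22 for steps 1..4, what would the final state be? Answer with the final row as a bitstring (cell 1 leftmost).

11110010

(re-executing steps 1..4 under rule 45; state before step 1: 01111001)
1. -> 11000001
2. -> 00011101
3. -> 01010011
4. -> 11110010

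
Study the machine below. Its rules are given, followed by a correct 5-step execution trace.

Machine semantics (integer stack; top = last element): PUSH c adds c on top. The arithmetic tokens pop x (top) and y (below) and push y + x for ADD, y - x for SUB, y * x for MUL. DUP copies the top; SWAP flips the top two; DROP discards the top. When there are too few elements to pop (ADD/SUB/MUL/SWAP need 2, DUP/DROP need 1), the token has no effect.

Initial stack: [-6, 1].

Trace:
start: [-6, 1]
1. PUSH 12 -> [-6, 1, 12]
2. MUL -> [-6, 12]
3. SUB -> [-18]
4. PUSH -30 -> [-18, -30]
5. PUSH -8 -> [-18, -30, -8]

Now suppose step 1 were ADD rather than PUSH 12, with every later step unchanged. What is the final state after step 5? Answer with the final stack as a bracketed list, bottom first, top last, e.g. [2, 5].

(re-executing from step 1 with the substitution; state before step 1: [-6, 1])
1. ADD -> [-5]
2. MUL -> [-5]
3. SUB -> [-5]
4. PUSH -30 -> [-5, -30]
5. PUSH -8 -> [-5, -30, -8]

[-5, -30, -8]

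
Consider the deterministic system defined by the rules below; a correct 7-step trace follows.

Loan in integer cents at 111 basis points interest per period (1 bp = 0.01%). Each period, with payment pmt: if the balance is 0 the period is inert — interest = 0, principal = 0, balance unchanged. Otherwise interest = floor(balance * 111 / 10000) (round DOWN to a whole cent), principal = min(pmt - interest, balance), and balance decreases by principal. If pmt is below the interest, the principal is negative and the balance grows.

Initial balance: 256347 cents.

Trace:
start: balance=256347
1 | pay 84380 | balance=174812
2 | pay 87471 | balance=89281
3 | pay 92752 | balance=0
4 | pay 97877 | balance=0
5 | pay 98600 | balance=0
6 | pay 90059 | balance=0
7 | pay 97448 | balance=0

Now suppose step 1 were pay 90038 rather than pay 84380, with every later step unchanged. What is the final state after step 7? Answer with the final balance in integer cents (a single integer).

0

(re-executing from step 1 with the substitution; state before step 1: balance=256347)
1 | pay 90038 | balance=169154
2 | pay 87471 | balance=83560
3 | pay 92752 | balance=0
4 | pay 97877 | balance=0
5 | pay 98600 | balance=0
6 | pay 90059 | balance=0
7 | pay 97448 | balance=0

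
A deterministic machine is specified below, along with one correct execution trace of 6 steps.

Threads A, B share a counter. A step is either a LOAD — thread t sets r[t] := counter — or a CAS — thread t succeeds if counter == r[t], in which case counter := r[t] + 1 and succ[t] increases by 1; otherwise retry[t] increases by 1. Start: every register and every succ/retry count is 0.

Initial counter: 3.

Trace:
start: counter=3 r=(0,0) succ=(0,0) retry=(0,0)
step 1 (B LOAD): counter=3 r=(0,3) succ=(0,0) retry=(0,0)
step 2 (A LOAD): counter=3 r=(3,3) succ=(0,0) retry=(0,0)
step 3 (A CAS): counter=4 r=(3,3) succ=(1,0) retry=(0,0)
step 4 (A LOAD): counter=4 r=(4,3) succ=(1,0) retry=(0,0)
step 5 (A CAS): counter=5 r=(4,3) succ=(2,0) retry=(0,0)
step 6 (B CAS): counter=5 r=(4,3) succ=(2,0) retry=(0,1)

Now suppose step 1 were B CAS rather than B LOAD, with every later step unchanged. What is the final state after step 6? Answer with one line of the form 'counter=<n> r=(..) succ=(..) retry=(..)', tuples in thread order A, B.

counter=5 r=(4,0) succ=(2,0) retry=(0,2)

(re-executing from step 1 with the substitution; state before step 1: counter=3 r=(0,0) succ=(0,0) retry=(0,0))
step 1 (B CAS): counter=3 r=(0,0) succ=(0,0) retry=(0,1)
step 2 (A LOAD): counter=3 r=(3,0) succ=(0,0) retry=(0,1)
step 3 (A CAS): counter=4 r=(3,0) succ=(1,0) retry=(0,1)
step 4 (A LOAD): counter=4 r=(4,0) succ=(1,0) retry=(0,1)
step 5 (A CAS): counter=5 r=(4,0) succ=(2,0) retry=(0,1)
step 6 (B CAS): counter=5 r=(4,0) succ=(2,0) retry=(0,2)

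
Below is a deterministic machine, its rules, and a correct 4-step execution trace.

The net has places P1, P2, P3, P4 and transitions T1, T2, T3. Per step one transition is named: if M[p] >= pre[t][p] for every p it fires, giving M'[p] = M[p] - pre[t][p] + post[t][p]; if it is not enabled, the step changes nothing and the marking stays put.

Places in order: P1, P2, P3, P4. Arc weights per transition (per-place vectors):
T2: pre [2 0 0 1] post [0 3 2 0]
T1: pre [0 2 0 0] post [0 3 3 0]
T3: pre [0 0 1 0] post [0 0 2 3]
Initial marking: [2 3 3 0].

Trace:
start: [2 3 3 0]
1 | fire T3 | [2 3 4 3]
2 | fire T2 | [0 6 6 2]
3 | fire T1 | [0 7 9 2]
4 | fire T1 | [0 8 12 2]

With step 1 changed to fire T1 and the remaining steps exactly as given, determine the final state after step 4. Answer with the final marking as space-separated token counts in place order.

2 6 12 0

(re-executing from step 1 with the substitution; state before step 1: [2 3 3 0])
1 | fire T1 | [2 4 6 0]
2 | fire T2 | [2 4 6 0]
3 | fire T1 | [2 5 9 0]
4 | fire T1 | [2 6 12 0]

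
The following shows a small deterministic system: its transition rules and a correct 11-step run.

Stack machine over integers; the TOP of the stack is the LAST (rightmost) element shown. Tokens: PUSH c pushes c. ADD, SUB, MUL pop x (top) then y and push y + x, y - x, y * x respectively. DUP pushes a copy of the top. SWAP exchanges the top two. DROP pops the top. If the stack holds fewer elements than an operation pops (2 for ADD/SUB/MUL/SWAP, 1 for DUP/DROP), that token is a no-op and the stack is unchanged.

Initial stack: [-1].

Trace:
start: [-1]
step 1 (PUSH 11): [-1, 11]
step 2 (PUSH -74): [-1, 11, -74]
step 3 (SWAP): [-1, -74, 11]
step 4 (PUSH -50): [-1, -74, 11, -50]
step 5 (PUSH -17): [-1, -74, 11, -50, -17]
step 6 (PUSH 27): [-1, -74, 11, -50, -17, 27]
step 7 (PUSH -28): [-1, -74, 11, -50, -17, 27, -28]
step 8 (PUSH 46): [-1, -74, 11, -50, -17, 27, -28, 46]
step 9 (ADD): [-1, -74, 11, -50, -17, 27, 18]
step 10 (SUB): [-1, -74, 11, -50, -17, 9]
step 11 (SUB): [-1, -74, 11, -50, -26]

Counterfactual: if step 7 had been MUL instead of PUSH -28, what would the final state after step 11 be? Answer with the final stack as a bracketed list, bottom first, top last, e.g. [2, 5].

[-1, -74, -352]

(re-executing from step 7 with the substitution; state before step 7: [-1, -74, 11, -50, -17, 27])
step 7 (MUL): [-1, -74, 11, -50, -459]
step 8 (PUSH 46): [-1, -74, 11, -50, -459, 46]
step 9 (ADD): [-1, -74, 11, -50, -413]
step 10 (SUB): [-1, -74, 11, 363]
step 11 (SUB): [-1, -74, -352]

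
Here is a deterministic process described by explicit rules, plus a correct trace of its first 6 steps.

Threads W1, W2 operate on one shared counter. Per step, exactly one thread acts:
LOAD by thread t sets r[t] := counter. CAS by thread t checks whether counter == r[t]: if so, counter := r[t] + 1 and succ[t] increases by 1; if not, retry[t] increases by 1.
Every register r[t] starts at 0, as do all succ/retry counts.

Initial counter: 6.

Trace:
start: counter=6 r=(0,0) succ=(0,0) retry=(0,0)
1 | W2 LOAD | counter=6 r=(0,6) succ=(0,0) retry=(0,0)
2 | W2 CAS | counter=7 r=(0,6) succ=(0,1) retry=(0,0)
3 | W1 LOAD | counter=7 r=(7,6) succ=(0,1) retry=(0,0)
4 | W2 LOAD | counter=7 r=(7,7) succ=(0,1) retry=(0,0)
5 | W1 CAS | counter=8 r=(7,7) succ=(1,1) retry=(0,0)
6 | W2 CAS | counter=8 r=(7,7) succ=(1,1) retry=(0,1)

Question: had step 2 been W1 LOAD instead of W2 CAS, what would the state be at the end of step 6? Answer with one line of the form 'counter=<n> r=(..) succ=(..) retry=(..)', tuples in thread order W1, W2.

counter=7 r=(6,6) succ=(1,0) retry=(0,1)

(re-executing from step 2 with the substitution; state before step 2: counter=6 r=(0,6) succ=(0,0) retry=(0,0))
2 | W1 LOAD | counter=6 r=(6,6) succ=(0,0) retry=(0,0)
3 | W1 LOAD | counter=6 r=(6,6) succ=(0,0) retry=(0,0)
4 | W2 LOAD | counter=6 r=(6,6) succ=(0,0) retry=(0,0)
5 | W1 CAS | counter=7 r=(6,6) succ=(1,0) retry=(0,0)
6 | W2 CAS | counter=7 r=(6,6) succ=(1,0) retry=(0,1)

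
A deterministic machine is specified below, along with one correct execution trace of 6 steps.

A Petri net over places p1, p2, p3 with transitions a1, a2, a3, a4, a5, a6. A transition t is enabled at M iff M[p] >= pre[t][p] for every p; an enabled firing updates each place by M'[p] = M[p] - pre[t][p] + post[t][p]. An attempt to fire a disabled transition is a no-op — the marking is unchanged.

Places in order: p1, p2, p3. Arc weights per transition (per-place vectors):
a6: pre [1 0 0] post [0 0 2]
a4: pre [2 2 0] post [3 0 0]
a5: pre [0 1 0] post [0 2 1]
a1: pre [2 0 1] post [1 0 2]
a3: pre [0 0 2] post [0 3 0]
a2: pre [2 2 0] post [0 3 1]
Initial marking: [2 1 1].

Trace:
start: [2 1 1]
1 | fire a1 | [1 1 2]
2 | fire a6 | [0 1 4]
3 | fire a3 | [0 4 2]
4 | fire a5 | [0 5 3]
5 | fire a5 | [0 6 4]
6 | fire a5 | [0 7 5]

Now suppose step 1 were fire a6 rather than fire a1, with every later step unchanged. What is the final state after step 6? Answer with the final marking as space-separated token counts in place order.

0 7 6

(re-executing from step 1 with the substitution; state before step 1: [2 1 1])
1 | fire a6 | [1 1 3]
2 | fire a6 | [0 1 5]
3 | fire a3 | [0 4 3]
4 | fire a5 | [0 5 4]
5 | fire a5 | [0 6 5]
6 | fire a5 | [0 7 6]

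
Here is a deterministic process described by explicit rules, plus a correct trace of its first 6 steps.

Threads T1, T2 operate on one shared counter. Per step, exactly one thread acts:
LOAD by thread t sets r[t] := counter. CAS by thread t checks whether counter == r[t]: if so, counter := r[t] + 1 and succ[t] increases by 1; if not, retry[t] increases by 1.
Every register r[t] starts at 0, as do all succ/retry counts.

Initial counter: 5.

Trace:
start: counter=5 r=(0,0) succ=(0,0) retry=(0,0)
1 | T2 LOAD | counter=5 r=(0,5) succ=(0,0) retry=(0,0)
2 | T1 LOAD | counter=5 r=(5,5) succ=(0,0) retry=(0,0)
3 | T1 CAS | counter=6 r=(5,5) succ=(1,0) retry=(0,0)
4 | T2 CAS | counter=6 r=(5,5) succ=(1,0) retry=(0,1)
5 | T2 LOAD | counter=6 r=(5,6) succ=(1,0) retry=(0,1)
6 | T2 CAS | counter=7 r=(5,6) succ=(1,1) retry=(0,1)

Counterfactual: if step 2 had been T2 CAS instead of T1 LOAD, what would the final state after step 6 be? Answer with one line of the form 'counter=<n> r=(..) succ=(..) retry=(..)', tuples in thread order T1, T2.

(re-executing from step 2 with the substitution; state before step 2: counter=5 r=(0,5) succ=(0,0) retry=(0,0))
2 | T2 CAS | counter=6 r=(0,5) succ=(0,1) retry=(0,0)
3 | T1 CAS | counter=6 r=(0,5) succ=(0,1) retry=(1,0)
4 | T2 CAS | counter=6 r=(0,5) succ=(0,1) retry=(1,1)
5 | T2 LOAD | counter=6 r=(0,6) succ=(0,1) retry=(1,1)
6 | T2 CAS | counter=7 r=(0,6) succ=(0,2) retry=(1,1)

counter=7 r=(0,6) succ=(0,2) retry=(1,1)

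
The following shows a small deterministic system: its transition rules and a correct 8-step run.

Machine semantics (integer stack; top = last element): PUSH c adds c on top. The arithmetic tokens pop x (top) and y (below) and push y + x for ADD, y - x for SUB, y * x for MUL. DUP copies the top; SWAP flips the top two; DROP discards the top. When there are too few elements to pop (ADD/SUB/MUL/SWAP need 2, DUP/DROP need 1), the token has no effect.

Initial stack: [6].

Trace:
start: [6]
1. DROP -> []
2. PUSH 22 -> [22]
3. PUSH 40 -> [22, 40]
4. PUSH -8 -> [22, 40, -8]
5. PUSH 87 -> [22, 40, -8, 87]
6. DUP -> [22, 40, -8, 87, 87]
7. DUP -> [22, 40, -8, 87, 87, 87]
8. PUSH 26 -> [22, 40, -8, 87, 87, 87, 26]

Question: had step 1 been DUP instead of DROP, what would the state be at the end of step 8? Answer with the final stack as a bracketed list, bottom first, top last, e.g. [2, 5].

(re-executing from step 1 with the substitution; state before step 1: [6])
1. DUP -> [6, 6]
2. PUSH 22 -> [6, 6, 22]
3. PUSH 40 -> [6, 6, 22, 40]
4. PUSH -8 -> [6, 6, 22, 40, -8]
5. PUSH 87 -> [6, 6, 22, 40, -8, 87]
6. DUP -> [6, 6, 22, 40, -8, 87, 87]
7. DUP -> [6, 6, 22, 40, -8, 87, 87, 87]
8. PUSH 26 -> [6, 6, 22, 40, -8, 87, 87, 87, 26]

[6, 6, 22, 40, -8, 87, 87, 87, 26]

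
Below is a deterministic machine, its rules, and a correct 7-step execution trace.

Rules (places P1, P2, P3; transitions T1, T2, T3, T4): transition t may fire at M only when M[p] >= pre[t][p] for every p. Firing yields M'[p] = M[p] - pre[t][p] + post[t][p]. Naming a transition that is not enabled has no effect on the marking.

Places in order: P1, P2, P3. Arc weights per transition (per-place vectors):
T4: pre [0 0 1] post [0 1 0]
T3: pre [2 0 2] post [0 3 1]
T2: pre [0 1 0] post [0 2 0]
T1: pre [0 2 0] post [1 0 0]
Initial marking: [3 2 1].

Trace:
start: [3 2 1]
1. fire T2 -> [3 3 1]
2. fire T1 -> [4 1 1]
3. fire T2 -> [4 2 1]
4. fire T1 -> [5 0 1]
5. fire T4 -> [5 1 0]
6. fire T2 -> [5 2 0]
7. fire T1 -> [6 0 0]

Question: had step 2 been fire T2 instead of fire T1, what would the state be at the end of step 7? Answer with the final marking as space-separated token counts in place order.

5 3 0

(re-executing from step 2 with the substitution; state before step 2: [3 3 1])
2. fire T2 -> [3 4 1]
3. fire T2 -> [3 5 1]
4. fire T1 -> [4 3 1]
5. fire T4 -> [4 4 0]
6. fire T2 -> [4 5 0]
7. fire T1 -> [5 3 0]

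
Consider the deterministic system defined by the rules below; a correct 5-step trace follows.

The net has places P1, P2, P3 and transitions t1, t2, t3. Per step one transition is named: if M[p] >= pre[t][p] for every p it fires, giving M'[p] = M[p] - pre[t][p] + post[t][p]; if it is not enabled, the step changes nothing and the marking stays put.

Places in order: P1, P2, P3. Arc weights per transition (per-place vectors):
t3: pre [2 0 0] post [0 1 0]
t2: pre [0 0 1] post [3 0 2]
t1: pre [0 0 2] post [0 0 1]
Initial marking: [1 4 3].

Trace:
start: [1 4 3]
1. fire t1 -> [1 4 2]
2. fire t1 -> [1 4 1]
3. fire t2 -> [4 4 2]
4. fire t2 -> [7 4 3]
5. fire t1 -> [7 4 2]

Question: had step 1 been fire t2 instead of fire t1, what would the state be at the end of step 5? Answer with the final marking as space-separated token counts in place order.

10 4 4

(re-executing from step 1 with the substitution; state before step 1: [1 4 3])
1. fire t2 -> [4 4 4]
2. fire t1 -> [4 4 3]
3. fire t2 -> [7 4 4]
4. fire t2 -> [10 4 5]
5. fire t1 -> [10 4 4]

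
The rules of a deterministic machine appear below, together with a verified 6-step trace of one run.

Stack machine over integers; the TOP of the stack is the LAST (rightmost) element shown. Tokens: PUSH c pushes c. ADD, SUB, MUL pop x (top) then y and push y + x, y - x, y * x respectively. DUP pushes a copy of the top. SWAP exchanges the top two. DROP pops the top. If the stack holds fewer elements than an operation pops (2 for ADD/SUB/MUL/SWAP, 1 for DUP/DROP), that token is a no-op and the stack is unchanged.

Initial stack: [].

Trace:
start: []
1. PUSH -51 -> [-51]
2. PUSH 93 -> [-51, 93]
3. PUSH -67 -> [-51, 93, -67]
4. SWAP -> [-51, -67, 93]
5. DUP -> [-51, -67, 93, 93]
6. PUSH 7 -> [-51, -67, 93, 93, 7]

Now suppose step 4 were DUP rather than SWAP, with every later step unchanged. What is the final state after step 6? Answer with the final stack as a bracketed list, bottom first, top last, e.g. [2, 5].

(re-executing from step 4 with the substitution; state before step 4: [-51, 93, -67])
4. DUP -> [-51, 93, -67, -67]
5. DUP -> [-51, 93, -67, -67, -67]
6. PUSH 7 -> [-51, 93, -67, -67, -67, 7]

[-51, 93, -67, -67, -67, 7]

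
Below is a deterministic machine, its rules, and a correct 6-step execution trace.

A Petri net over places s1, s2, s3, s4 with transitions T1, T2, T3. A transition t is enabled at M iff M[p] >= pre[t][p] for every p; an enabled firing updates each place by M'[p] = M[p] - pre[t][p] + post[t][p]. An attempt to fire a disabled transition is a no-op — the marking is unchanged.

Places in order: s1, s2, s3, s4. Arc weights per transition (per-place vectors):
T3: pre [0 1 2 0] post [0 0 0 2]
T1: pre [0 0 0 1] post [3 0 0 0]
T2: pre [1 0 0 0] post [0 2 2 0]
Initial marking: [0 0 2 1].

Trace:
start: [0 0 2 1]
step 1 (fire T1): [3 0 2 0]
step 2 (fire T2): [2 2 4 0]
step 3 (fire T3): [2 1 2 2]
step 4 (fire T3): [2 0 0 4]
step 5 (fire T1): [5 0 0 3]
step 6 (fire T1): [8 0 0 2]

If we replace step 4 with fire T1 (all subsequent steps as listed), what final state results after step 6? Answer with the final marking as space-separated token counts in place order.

8 1 2 0

(re-executing from step 4 with the substitution; state before step 4: [2 1 2 2])
step 4 (fire T1): [5 1 2 1]
step 5 (fire T1): [8 1 2 0]
step 6 (fire T1): [8 1 2 0]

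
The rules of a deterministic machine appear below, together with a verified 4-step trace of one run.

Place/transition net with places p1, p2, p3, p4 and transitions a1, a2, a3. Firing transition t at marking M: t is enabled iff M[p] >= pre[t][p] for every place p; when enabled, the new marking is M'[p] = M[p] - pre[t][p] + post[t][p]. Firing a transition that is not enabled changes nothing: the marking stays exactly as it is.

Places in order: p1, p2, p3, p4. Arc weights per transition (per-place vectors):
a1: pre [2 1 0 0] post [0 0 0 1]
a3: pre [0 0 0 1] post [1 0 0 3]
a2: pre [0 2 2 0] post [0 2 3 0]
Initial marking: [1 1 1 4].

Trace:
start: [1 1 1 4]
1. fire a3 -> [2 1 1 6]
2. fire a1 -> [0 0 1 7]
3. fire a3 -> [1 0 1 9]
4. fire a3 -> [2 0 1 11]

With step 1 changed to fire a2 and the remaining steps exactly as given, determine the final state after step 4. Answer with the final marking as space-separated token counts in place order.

(re-executing from step 1 with the substitution; state before step 1: [1 1 1 4])
1. fire a2 -> [1 1 1 4]
2. fire a1 -> [1 1 1 4]
3. fire a3 -> [2 1 1 6]
4. fire a3 -> [3 1 1 8]

3 1 1 8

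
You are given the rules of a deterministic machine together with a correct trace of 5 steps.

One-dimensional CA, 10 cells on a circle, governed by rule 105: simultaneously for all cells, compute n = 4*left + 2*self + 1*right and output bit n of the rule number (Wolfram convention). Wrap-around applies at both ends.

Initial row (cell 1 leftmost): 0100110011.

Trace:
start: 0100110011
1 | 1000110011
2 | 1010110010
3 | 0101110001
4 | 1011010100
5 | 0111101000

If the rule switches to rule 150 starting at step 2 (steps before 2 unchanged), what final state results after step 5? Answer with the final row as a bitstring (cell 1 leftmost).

0111101000

(re-executing steps 2..5 under rule 150; state before step 2: 1000110011)
2 | 0101001101
3 | 0101110001
4 | 0100101011
5 | 0111101000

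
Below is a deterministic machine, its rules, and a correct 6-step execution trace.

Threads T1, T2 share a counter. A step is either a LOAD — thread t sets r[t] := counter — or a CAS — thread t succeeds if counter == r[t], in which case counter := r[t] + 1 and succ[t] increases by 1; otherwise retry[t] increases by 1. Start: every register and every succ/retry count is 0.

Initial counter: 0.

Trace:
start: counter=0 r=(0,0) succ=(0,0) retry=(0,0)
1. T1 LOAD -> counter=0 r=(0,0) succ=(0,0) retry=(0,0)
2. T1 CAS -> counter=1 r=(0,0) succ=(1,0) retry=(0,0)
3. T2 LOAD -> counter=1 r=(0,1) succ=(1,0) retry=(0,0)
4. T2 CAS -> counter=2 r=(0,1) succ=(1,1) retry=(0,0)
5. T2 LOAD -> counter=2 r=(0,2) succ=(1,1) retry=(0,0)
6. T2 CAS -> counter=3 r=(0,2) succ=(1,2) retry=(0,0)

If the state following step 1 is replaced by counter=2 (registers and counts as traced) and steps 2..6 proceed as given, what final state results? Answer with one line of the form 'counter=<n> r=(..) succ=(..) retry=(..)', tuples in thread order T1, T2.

counter=4 r=(0,3) succ=(0,2) retry=(1,0)

state after step 1 := counter=2 r=(0,0) succ=(0,0) retry=(0,0)
2. T1 CAS -> counter=2 r=(0,0) succ=(0,0) retry=(1,0)
3. T2 LOAD -> counter=2 r=(0,2) succ=(0,0) retry=(1,0)
4. T2 CAS -> counter=3 r=(0,2) succ=(0,1) retry=(1,0)
5. T2 LOAD -> counter=3 r=(0,3) succ=(0,1) retry=(1,0)
6. T2 CAS -> counter=4 r=(0,3) succ=(0,2) retry=(1,0)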